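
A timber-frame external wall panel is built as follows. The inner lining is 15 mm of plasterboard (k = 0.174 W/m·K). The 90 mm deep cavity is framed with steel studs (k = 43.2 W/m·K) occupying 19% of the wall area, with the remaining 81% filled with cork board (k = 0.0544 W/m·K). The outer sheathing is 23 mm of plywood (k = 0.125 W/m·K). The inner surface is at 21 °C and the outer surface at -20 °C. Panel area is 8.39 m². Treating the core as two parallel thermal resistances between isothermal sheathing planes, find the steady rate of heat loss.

Q ≈ 1220 W

Sheathing layers in series; stud and cavity paths in parallel between them.
R_inner = 0.015/(0.174×8.39) = 0.01027 K/W
R_stud  = 0.09/(43.2×0.19×8.39) = 0.001307 K/W
R_cav   = 0.09/(0.0544×0.81×8.39) = 0.2434 K/W
1/R_core = 1/R_stud + 1/R_cav → R_core = 0.0013 K/W
R_outer = 0.023/(0.125×8.39) = 0.02193 K/W
R_total = 0.03351 K/W
Q = ΔT/R_total = 41/0.03351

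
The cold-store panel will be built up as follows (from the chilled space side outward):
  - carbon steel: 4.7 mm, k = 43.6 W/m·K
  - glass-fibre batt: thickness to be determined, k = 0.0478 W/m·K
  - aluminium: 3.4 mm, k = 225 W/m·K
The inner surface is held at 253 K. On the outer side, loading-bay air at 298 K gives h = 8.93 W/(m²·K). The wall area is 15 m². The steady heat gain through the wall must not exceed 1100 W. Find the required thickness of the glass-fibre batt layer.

Thermal resistances in series:
R_carbon steel = L/(kA) = 0.0047/(43.6×15) = 7.187×10^-6 K/W
R_aluminium = L/(kA) = 0.0034/(225×15) = 1.007×10^-6 K/W
R_outer film = 1/(h_o·A) = 1/(8.93×15) = 0.007465 K/W
Sum of the known resistances R_other = 0.007474 K/W
Required total resistance R_tot = ΔT/Q_allow = 45/1100 = 0.04091 K/W
R_glass-fibre batt = R_tot − R_other = 0.03344 K/W
L = R·k·A = 0.03344×0.0478×15

L ≈ 24 mm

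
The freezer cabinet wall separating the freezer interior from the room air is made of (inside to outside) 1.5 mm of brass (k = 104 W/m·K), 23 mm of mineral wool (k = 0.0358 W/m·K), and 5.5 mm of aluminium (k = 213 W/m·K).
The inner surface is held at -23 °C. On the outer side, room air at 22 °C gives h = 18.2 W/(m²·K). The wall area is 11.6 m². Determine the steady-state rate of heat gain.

Q ≈ 748 W

Model the wall as resistances in series:
R_brass = L/(kA) = 0.0015/(104×11.6) = 1.243×10^-6 K/W
R_mineral wool = L/(kA) = 0.023/(0.0358×11.6) = 0.05538 K/W
R_aluminium = L/(kA) = 0.0055/(213×11.6) = 2.226×10^-6 K/W
R_outer film = 1/(h_o·A) = 1/(18.2×11.6) = 0.004737 K/W
R_total = 0.06012 K/W
Q = ΔT / R_total = 45 / 0.06012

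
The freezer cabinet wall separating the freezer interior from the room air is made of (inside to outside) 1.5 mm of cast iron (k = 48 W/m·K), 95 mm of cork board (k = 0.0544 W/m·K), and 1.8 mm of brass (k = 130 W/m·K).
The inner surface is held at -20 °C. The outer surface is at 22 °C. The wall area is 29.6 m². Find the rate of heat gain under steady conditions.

Q ≈ 712 W

Treating each layer as a thermal resistance in series:
R_cast iron = L/(kA) = 0.0015/(48×29.6) = 1.056×10^-6 K/W
R_cork board = L/(kA) = 0.095/(0.0544×29.6) = 0.059 K/W
R_brass = L/(kA) = 0.0018/(130×29.6) = 4.678×10^-7 K/W
R_total = 0.059 K/W
Q = ΔT / R_total = 42 / 0.059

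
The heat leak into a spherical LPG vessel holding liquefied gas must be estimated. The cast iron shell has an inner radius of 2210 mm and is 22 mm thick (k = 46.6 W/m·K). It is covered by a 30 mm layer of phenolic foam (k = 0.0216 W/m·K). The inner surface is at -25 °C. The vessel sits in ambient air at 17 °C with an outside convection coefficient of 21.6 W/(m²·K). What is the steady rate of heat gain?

Radial (spherical) resistances in series:
R_cast iron shell = (1/2.21 − 1/2.232)/(4π×46.6) = 7.616×10^-6 K/W
R_phenolic foam = (1/2.232 − 1/2.262)/(4π×0.0216) = 0.02189 K/W
R_outer film = 1/(h·4πr_o²) = 1/(21.6×4π×2.262²) = 7.2×10^-4 K/W
R_total = 0.02262 K/W
Q = ΔT/R_total = 42/0.02262

Q ≈ 1860 W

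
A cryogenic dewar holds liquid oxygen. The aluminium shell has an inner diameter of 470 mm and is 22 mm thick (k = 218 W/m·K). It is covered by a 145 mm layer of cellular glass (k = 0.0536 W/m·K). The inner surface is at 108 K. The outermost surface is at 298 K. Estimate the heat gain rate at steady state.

Each spherical layer contributes R = (1/r_i − 1/r_o)/(4πk):
R_aluminium shell = (1/0.235 − 1/0.257)/(4π×218) = 1.33×10^-4 K/W
R_cellular glass = (1/0.257 − 1/0.402)/(4π×0.0536) = 2.084 K/W
R_total = 2.084 K/W
Q = ΔT/R_total = 190/2.084

Q ≈ 91.2 W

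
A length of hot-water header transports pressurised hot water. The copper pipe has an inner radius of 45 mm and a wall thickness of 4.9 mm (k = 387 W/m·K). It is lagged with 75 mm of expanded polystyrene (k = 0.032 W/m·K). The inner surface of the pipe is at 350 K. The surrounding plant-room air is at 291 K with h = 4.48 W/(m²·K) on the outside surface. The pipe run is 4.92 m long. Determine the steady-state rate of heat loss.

Per-layer cylindrical resistances, series-summed:
R_copper pipe wall = ln(49.9/45)/(2π×387×4.92) = 8.64×10^-6 K/W
R_expanded polystyrene = ln(124.9/49.9)/(2π×0.032×4.92) = 0.9275 K/W
R_outer film = 1/(h_o·2πr_oL) = 1/(4.48×2π×0.1249×4.92) = 0.05781 K/W
R_total = 0.9853 K/W
Q = ΔT/R_total = 59/0.9853

Q ≈ 59.9 W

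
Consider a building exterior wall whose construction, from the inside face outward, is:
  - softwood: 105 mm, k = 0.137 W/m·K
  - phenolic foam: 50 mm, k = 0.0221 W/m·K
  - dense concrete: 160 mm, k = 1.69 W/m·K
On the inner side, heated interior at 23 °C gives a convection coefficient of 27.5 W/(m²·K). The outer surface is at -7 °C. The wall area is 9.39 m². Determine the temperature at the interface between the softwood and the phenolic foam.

Model the wall as resistances in series:
R_inner film = 1/(h_i·A) = 1/(27.5×9.39) = 0.003873 K/W
R_softwood = L/(kA) = 0.105/(0.137×9.39) = 0.08162 K/W
R_phenolic foam = L/(kA) = 0.05/(0.0221×9.39) = 0.2409 K/W
R_dense concrete = L/(kA) = 0.16/(1.69×9.39) = 0.01008 K/W
R_total = 0.3365 K/W;  Q = ΔT/R_total = 30/0.3365 = 89.15 W
T_interface = T_inner − Q·ΣR(inner→interface) = 23 − 89.1×0.08549

T ≈ 15.4 °C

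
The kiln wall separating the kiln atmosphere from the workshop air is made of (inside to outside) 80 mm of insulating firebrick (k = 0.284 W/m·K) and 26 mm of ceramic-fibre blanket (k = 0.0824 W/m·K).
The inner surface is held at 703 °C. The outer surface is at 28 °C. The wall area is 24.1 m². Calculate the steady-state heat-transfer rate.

Q ≈ 27200 W

Treating each layer as a thermal resistance in series:
R_insulating firebrick = L/(kA) = 0.08/(0.284×24.1) = 0.01169 K/W
R_ceramic-fibre blanket = L/(kA) = 0.026/(0.0824×24.1) = 0.01309 K/W
R_total = 0.02478 K/W
Q = ΔT / R_total = 675 / 0.02478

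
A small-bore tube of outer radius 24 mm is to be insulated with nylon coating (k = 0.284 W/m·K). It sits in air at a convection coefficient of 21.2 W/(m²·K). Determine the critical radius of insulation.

r_cr ≈ 13.4 mm

For a cylinder r_cr = k/h = 0.284/21.2
r_cr = 13.4 mm; since the bare radius (24 mm) is above r_cr, any added insulation will reduce heat loss.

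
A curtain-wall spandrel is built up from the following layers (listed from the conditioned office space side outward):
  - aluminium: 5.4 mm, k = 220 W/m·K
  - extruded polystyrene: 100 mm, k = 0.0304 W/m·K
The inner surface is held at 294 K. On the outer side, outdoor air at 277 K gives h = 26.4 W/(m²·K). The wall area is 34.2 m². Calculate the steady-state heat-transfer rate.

Q ≈ 175 W

Thermal resistances in series:
R_aluminium = L/(kA) = 0.0054/(220×34.2) = 7.177×10^-7 K/W
R_extruded polystyrene = L/(kA) = 0.1/(0.0304×34.2) = 0.09618 K/W
R_outer film = 1/(h_o·A) = 1/(26.4×34.2) = 0.001108 K/W
R_total = 0.09729 K/W
Q = ΔT / R_total = 17 / 0.09729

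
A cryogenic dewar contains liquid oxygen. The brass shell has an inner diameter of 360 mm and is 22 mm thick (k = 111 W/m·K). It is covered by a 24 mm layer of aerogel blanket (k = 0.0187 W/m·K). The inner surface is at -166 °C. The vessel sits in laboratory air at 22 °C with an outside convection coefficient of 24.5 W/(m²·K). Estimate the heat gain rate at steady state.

For a spherical shell R = (1/r₁ − 1/r₂)/(4πk); film R = 1/(h·4πr²). In series:
R_brass shell = (1/0.18 − 1/0.202)/(4π×111) = 4.338×10^-4 K/W
R_aerogel blanket = (1/0.202 − 1/0.226)/(4π×0.0187) = 2.237 K/W
R_outer film = 1/(h·4πr_o²) = 1/(24.5×4π×0.226²) = 0.06359 K/W
R_total = 2.301 K/W
Q = ΔT/R_total = 188/2.301

Q ≈ 81.7 W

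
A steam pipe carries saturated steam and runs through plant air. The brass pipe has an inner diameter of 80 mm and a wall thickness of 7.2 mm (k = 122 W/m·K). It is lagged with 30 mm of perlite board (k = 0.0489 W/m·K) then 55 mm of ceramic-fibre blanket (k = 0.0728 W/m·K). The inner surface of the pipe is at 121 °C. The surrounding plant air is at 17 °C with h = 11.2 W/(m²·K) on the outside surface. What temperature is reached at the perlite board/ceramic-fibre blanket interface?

Cylindrical conduction, so R = ln(r₂/r₁)/(2πkL) per layer, in series:
R_brass pipe wall = ln(47.2/40)/(2π×122×1) = 2.159×10^-4 K/W
R_perlite board = ln(77.2/47.2)/(2π×0.0489×1) = 1.601 K/W
R_ceramic-fibre blanket = ln(132.2/77.2)/(2π×0.0728×1) = 1.176 K/W
R_outer film = 1/(h_o·2πr_oL) = 1/(11.2×2π×0.1322×1) = 0.1075 K/W
R_total = 2.885 K/W
Q = ΔT/R_total = 104/2.885
Q = 36 W/m
T_interface = T_inner − Q·ΣR(inner→interface) = 121 − 36×1.602

T ≈ 63.3 °C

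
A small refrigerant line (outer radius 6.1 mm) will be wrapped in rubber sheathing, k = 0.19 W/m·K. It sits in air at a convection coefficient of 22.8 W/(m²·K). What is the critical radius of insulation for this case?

For a cylinder r_cr = k/h = 0.19/22.8
r_cr = 8.33 mm; since the bare radius (6.1 mm) is below r_cr, adding a thin layer of insulation will *increase* heat loss.

r_cr ≈ 8.33 mm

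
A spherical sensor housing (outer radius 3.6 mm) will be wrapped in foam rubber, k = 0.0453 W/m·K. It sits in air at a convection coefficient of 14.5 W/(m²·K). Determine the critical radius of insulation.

r_cr ≈ 6.25 mm

For a sphere r_cr = 2k/h = 2×0.0453/14.5
r_cr = 6.25 mm; since the bare radius (3.6 mm) is below r_cr, adding a thin layer of insulation will *increase* heat loss.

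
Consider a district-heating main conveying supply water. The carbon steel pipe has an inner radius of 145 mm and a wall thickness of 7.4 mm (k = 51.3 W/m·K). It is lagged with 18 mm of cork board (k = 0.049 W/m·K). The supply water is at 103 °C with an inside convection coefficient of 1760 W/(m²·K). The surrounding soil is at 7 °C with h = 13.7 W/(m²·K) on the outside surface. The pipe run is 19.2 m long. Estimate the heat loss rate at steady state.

Radial resistances (cylindrical: R_cond = ln(r_o/r_i)/(2πkL), R_conv = 1/(h·2πrL)):
R_inner film = 1/(h_i·2πr₁L) = 1/(1760×2π×0.145×19.2) = 3.248×10^-5 K/W
R_carbon steel pipe wall = ln(152.4/145)/(2π×51.3×19.2) = 8.043×10^-6 K/W
R_cork board = ln(170.4/152.4)/(2π×0.049×19.2) = 0.01889 K/W
R_outer film = 1/(h_o·2πr_oL) = 1/(13.7×2π×0.1704×19.2) = 0.003551 K/W
R_total = 0.02248 K/W
Q = ΔT/R_total = 96/0.02248

Q ≈ 4270 W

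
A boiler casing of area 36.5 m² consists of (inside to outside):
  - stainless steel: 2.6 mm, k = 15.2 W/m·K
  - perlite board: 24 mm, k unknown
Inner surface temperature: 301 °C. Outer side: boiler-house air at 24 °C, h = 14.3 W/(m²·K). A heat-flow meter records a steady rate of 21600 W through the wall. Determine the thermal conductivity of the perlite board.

k ≈ 0.0603 W/(m·K)

Thermal resistances in series:
R_stainless steel = L/(kA) = 0.0026/(15.2×36.5) = 4.686×10^-6 K/W
R_outer film = 1/(h_o·A) = 1/(14.3×36.5) = 0.001916 K/W
Sum of known resistances R_other = 0.001921 K/W
Total R = ΔT/Q = 277/21600 = 0.01282 K/W
R_perlite board = R_total − R_other = 0.0109 K/W
k = L/(R·A) = 0.024/(0.0109×36.5)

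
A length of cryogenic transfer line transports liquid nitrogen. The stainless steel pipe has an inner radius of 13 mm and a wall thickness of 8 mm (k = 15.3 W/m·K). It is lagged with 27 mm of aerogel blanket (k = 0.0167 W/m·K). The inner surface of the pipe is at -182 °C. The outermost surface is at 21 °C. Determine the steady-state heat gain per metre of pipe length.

For a radial system each layer contributes R = ln(r_out/r_in)/(2πkL); films add R = 1/(hA).
R_stainless steel pipe wall = ln(21/13)/(2π×15.3×1) = 0.004989 K/W
R_aerogel blanket = ln(48/21)/(2π×0.0167×1) = 7.878 K/W
R_total = 7.883 K/W
Q = ΔT/R_total = 203/7.883

q′ ≈ 25.8 W/m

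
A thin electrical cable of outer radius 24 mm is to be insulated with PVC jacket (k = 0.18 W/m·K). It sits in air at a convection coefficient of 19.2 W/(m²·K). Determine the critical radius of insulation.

For a cylinder r_cr = k/h = 0.18/19.2
r_cr = 9.38 mm; since the bare radius (24 mm) is above r_cr, any added insulation will reduce heat loss.

r_cr ≈ 9.38 mm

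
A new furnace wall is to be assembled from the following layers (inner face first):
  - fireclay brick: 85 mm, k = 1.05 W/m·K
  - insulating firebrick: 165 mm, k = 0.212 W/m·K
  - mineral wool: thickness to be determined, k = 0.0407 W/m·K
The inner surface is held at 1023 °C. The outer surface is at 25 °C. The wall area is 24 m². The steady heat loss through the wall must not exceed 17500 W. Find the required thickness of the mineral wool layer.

L ≈ 20.7 mm

Series thermal resistances:
R_fireclay brick = L/(kA) = 0.085/(1.05×24) = 0.003373 K/W
R_insulating firebrick = L/(kA) = 0.165/(0.212×24) = 0.03243 K/W
Sum of the known resistances R_other = 0.0358 K/W
Required total resistance R_tot = ΔT/Q_allow = 998/17500 = 0.05703 K/W
R_mineral wool = R_tot − R_other = 0.02123 K/W
L = R·k·A = 0.02123×0.0407×24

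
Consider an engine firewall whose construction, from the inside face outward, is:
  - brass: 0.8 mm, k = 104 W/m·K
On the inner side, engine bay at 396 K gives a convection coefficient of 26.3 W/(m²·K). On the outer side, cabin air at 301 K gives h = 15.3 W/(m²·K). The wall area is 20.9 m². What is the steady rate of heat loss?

Q ≈ 19200 W

Using the resistance-network approach (series):
R_inner film = 1/(h_i·A) = 1/(26.3×20.9) = 0.001819 K/W
R_brass = L/(kA) = 0.0008/(104×20.9) = 3.681×10^-7 K/W
R_outer film = 1/(h_o·A) = 1/(15.3×20.9) = 0.003127 K/W
R_total = 0.004947 K/W
Q = ΔT / R_total = 95 / 0.004947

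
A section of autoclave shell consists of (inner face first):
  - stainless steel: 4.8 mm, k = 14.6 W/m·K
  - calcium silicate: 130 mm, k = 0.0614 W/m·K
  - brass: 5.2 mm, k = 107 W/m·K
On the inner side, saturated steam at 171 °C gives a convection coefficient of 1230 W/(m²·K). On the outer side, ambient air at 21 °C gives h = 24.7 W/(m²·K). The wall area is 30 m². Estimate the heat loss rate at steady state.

Q ≈ 2080 W

Model the wall as resistances in series:
R_inner film = 1/(h_i·A) = 1/(1230×30) = 2.71×10^-5 K/W
R_stainless steel = L/(kA) = 0.0048/(14.6×30) = 1.096×10^-5 K/W
R_calcium silicate = L/(kA) = 0.13/(0.0614×30) = 0.07058 K/W
R_brass = L/(kA) = 0.0052/(107×30) = 1.62×10^-6 K/W
R_outer film = 1/(h_o·A) = 1/(24.7×30) = 0.00135 K/W
R_total = 0.07196 K/W
Q = ΔT / R_total = 150 / 0.07196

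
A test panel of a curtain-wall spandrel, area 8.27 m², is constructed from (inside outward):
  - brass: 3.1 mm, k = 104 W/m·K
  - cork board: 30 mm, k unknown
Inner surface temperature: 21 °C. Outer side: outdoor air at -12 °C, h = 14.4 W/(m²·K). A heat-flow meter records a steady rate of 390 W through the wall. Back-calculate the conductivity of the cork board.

k ≈ 0.0476 W/(m·K)

Series thermal resistances:
R_brass = L/(kA) = 0.0031/(104×8.27) = 3.604×10^-6 K/W
R_outer film = 1/(h_o·A) = 1/(14.4×8.27) = 0.008397 K/W
Sum of known resistances R_other = 0.008401 K/W
Total R = ΔT/Q = 33/390 = 0.08462 K/W
R_cork board = R_total − R_other = 0.07621 K/W
k = L/(R·A) = 0.03/(0.07621×8.27)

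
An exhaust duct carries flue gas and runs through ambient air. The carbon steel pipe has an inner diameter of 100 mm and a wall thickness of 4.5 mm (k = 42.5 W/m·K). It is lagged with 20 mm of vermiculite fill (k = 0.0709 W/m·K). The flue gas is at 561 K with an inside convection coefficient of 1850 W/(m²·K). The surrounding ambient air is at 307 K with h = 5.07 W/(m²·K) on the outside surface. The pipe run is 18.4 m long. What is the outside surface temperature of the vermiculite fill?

Radial resistances (cylindrical: R_cond = ln(r_o/r_i)/(2πkL), R_conv = 1/(h·2πrL)):
R_inner film = 1/(h_i·2πr₁L) = 1/(1850×2π×0.05×18.4) = 9.351×10^-5 K/W
R_carbon steel pipe wall = ln(54.5/50)/(2π×42.5×18.4) = 1.754×10^-5 K/W
R_vermiculite fill = ln(74.5/54.5)/(2π×0.0709×18.4) = 0.03814 K/W
R_outer film = 1/(h_o·2πr_oL) = 1/(5.07×2π×0.0745×18.4) = 0.0229 K/W
R_total = 0.06115 K/W
Q = ΔT/R_total = 254/0.06115
Q = 4150 W
T_interface = T_inner − Q·ΣR(inner→interface) = 561 − 4150×0.03825

T ≈ 402 K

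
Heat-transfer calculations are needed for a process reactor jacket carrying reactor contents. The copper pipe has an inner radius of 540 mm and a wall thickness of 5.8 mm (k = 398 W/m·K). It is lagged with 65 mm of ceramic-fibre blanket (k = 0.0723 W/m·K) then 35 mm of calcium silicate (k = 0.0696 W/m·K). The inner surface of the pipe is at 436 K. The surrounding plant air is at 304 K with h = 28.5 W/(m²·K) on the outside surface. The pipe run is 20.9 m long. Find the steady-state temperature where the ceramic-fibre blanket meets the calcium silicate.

T ≈ 351 K

Radial resistances (cylindrical: R_cond = ln(r_o/r_i)/(2πkL), R_conv = 1/(h·2πrL)):
R_copper pipe wall = ln(545.8/540)/(2π×398×20.9) = 2.044×10^-7 K/W
R_ceramic-fibre blanket = ln(610.8/545.8)/(2π×0.0723×20.9) = 0.01185 K/W
R_calcium silicate = ln(645.8/610.8)/(2π×0.0696×20.9) = 0.006096 K/W
R_outer film = 1/(h_o·2πr_oL) = 1/(28.5×2π×0.6458×20.9) = 4.137×10^-4 K/W
R_total = 0.01836 K/W
Q = ΔT/R_total = 132/0.01836
Q = 7190 W
T_interface = T_inner − Q·ΣR(inner→interface) = 436 − 7190×0.01185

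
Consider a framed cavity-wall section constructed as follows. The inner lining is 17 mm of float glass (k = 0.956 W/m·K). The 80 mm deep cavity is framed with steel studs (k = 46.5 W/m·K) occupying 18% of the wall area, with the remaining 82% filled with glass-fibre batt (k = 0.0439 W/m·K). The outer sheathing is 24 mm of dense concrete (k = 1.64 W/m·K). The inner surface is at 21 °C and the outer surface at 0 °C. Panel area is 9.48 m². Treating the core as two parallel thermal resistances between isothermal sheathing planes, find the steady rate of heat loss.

Sheathing layers in series; stud and cavity paths in parallel between them.
R_inner = 0.017/(0.956×9.48) = 0.001876 K/W
R_stud  = 0.08/(46.5×0.18×9.48) = 0.001008 K/W
R_cav   = 0.08/(0.0439×0.82×9.48) = 0.2344 K/W
1/R_core = 1/R_stud + 1/R_cav → R_core = 0.001004 K/W
R_outer = 0.024/(1.64×9.48) = 0.001544 K/W
R_total = 0.004423 K/W
Q = ΔT/R_total = 21/0.004423

Q ≈ 4750 W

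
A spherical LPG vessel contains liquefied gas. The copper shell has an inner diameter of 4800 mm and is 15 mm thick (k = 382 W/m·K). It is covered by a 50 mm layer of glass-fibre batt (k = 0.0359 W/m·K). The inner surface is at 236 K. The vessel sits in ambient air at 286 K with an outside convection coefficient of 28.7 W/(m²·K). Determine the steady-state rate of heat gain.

Q ≈ 2620 W

For a spherical shell R = (1/r₁ − 1/r₂)/(4πk); film R = 1/(h·4πr²). In series:
R_copper shell = (1/2.4 − 1/2.415)/(4π×382) = 5.391×10^-7 K/W
R_glass-fibre batt = (1/2.415 − 1/2.465)/(4π×0.0359) = 0.01862 K/W
R_outer film = 1/(h·4πr_o²) = 1/(28.7×4π×2.465²) = 4.563×10^-4 K/W
R_total = 0.01907 K/W
Q = ΔT/R_total = 50/0.01907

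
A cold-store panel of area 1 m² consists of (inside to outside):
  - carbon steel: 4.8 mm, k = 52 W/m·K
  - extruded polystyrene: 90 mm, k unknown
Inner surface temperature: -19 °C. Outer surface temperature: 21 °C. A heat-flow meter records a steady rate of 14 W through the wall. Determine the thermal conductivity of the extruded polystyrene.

k ≈ 0.0315 W/(m·K)

Using the resistance-network approach (series):
R_carbon steel = L/(kA) = 0.0048/(52×1) = 9.231×10^-5 K/W
Sum of known resistances R_other = 9.231×10^-5 K/W
Total R = ΔT/Q = 40/14 = 2.857 K/W
R_extruded polystyrene = R_total − R_other = 2.857 K/W
k = L/(R·A) = 0.09/(2.857×1)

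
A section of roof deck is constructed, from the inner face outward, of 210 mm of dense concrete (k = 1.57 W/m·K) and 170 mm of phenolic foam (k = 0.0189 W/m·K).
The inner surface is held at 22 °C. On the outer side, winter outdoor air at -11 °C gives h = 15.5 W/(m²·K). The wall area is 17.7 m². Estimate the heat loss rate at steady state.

Q ≈ 63.5 W

Model the wall as resistances in series:
R_dense concrete = L/(kA) = 0.21/(1.57×17.7) = 0.007557 K/W
R_phenolic foam = L/(kA) = 0.17/(0.0189×17.7) = 0.5082 K/W
R_outer film = 1/(h_o·A) = 1/(15.5×17.7) = 0.003645 K/W
R_total = 0.5194 K/W
Q = ΔT / R_total = 33 / 0.5194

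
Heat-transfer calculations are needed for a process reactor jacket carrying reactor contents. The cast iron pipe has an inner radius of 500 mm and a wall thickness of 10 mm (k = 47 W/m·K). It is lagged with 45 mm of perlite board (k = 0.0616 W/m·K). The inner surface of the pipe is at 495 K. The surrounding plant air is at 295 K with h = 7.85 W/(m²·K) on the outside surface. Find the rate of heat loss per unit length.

q′ ≈ 784 W/m

Treating each annulus and film as a series resistance:
R_cast iron pipe wall = ln(510/500)/(2π×47×1) = 6.706×10^-5 K/W
R_perlite board = ln(555/510)/(2π×0.0616×1) = 0.2185 K/W
R_outer film = 1/(h_o·2πr_oL) = 1/(7.85×2π×0.555×1) = 0.03653 K/W
R_total = 0.2551 K/W
Q = ΔT/R_total = 200/0.2551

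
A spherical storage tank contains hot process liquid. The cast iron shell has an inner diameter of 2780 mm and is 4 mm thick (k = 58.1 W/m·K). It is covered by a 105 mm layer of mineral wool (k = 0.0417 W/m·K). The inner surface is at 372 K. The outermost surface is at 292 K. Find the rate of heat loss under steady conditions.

Q ≈ 834 W

Each spherical layer contributes R = (1/r_i − 1/r_o)/(4πk):
R_cast iron shell = (1/1.39 − 1/1.394)/(4π×58.1) = 2.827×10^-6 K/W
R_mineral wool = (1/1.394 − 1/1.499)/(4π×0.0417) = 0.09589 K/W
R_total = 0.09589 K/W
Q = ΔT/R_total = 80/0.09589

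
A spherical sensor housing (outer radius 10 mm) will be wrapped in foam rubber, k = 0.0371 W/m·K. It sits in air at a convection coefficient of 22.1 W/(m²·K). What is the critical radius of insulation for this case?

r_cr ≈ 3.36 mm

For a sphere r_cr = 2k/h = 2×0.0371/22.1
r_cr = 3.36 mm; since the bare radius (10 mm) is above r_cr, any added insulation will reduce heat loss.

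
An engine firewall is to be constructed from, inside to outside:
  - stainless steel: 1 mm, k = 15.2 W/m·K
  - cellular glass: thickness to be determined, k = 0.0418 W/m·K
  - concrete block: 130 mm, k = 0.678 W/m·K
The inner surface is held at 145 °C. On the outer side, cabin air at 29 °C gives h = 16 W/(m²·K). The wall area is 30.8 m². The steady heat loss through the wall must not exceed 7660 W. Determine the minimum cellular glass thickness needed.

Series thermal resistances:
R_stainless steel = L/(kA) = 0.001/(15.2×30.8) = 2.136×10^-6 K/W
R_concrete block = L/(kA) = 0.13/(0.678×30.8) = 0.006225 K/W
R_outer film = 1/(h_o·A) = 1/(16×30.8) = 0.002029 K/W
Sum of the known resistances R_other = 0.008257 K/W
Required total resistance R_tot = ΔT/Q_allow = 116/7660 = 0.01514 K/W
R_cellular glass = R_tot − R_other = 0.006887 K/W
L = R·k·A = 0.006887×0.0418×30.8

L ≈ 8.87 mm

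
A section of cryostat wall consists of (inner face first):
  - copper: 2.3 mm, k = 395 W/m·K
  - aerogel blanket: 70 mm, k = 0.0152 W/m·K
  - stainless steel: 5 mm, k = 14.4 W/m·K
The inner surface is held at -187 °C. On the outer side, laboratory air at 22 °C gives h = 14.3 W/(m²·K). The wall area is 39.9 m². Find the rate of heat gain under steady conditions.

Model the wall as resistances in series:
R_copper = L/(kA) = 0.0023/(395×39.9) = 1.459×10^-7 K/W
R_aerogel blanket = L/(kA) = 0.07/(0.0152×39.9) = 0.1154 K/W
R_stainless steel = L/(kA) = 0.005/(14.4×39.9) = 8.702×10^-6 K/W
R_outer film = 1/(h_o·A) = 1/(14.3×39.9) = 0.001753 K/W
R_total = 0.1172 K/W
Q = ΔT / R_total = 209 / 0.1172

Q ≈ 1780 W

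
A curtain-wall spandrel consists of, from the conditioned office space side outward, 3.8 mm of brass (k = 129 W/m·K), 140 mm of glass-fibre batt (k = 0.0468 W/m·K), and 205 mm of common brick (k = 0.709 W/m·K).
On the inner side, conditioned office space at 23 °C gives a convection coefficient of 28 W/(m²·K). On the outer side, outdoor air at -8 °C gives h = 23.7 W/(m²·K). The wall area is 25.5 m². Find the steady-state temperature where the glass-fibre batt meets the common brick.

T ≈ -4.94 °C

Using the resistance-network approach (series):
R_inner film = 1/(h_i·A) = 1/(28×25.5) = 0.001401 K/W
R_brass = L/(kA) = 0.0038/(129×25.5) = 1.155×10^-6 K/W
R_glass-fibre batt = L/(kA) = 0.14/(0.0468×25.5) = 0.1173 K/W
R_common brick = L/(kA) = 0.205/(0.709×25.5) = 0.01134 K/W
R_outer film = 1/(h_o·A) = 1/(23.7×25.5) = 0.001655 K/W
R_total = 0.1317 K/W;  Q = ΔT/R_total = 31/0.1317 = 235.4 W
T_interface = T_inner − Q·ΣR(inner→interface) = 23 − 235×0.1187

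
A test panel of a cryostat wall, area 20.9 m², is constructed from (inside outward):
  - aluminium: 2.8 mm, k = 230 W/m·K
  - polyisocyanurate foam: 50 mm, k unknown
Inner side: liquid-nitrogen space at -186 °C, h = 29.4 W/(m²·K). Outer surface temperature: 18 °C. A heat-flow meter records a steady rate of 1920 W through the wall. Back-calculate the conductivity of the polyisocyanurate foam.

Treating each layer as a thermal resistance in series:
R_inner film = 1/(h_i·A) = 1/(29.4×20.9) = 0.001627 K/W
R_aluminium = L/(kA) = 0.0028/(230×20.9) = 5.825×10^-7 K/W
Sum of known resistances R_other = 0.001628 K/W
Total R = ΔT/Q = 204/1920 = 0.1062 K/W
R_polyisocyanurate foam = R_total − R_other = 0.1046 K/W
k = L/(R·A) = 0.05/(0.1046×20.9)

k ≈ 0.0229 W/(m·K)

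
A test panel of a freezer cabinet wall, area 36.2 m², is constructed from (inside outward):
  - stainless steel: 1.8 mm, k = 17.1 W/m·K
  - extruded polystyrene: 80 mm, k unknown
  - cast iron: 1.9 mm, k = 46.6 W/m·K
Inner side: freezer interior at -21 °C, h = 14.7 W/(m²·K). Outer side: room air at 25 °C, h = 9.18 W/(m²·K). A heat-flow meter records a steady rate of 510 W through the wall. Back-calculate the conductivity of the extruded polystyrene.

Series thermal resistances:
R_inner film = 1/(h_i·A) = 1/(14.7×36.2) = 0.001879 K/W
R_stainless steel = L/(kA) = 0.0018/(17.1×36.2) = 2.908×10^-6 K/W
R_cast iron = L/(kA) = 0.0019/(46.6×36.2) = 1.126×10^-6 K/W
R_outer film = 1/(h_o·A) = 1/(9.18×36.2) = 0.003009 K/W
Sum of known resistances R_other = 0.004892 K/W
Total R = ΔT/Q = 46/510 = 0.0902 K/W
R_extruded polystyrene = R_total − R_other = 0.0853 K/W
k = L/(R·A) = 0.08/(0.0853×36.2)

k ≈ 0.0259 W/(m·K)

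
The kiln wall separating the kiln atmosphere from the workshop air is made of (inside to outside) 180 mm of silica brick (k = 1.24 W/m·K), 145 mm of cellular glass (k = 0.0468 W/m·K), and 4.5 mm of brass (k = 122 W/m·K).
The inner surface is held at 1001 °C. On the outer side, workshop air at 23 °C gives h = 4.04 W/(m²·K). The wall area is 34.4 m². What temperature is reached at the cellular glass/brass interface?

Treating each layer as a thermal resistance in series:
R_silica brick = L/(kA) = 0.18/(1.24×34.4) = 0.00422 K/W
R_cellular glass = L/(kA) = 0.145/(0.0468×34.4) = 0.09007 K/W
R_brass = L/(kA) = 0.0045/(122×34.4) = 1.072×10^-6 K/W
R_outer film = 1/(h_o·A) = 1/(4.04×34.4) = 0.007195 K/W
R_total = 0.1015 K/W;  Q = ΔT/R_total = 978/0.1015 = 9637 W
T_interface = T_inner − Q·ΣR(inner→interface) = 1001 − 9640×0.09429

T ≈ 92.4 °C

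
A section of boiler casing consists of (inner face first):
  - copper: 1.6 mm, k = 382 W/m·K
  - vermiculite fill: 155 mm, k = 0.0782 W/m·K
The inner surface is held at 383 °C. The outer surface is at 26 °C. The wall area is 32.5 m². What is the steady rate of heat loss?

Using the resistance-network approach (series):
R_copper = L/(kA) = 0.0016/(382×32.5) = 1.289×10^-7 K/W
R_vermiculite fill = L/(kA) = 0.155/(0.0782×32.5) = 0.06099 K/W
R_total = 0.06099 K/W
Q = ΔT / R_total = 357 / 0.06099

Q ≈ 5850 W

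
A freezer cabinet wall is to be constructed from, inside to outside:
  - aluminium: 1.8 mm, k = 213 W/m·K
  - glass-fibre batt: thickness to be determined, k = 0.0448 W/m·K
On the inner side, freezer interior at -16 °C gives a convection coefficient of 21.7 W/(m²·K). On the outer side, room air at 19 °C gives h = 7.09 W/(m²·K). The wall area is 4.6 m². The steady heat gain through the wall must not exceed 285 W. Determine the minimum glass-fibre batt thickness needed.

Model the wall as resistances in series:
R_inner film = 1/(h_i·A) = 1/(21.7×4.6) = 0.01002 K/W
R_aluminium = L/(kA) = 0.0018/(213×4.6) = 1.837×10^-6 K/W
R_outer film = 1/(h_o·A) = 1/(7.09×4.6) = 0.03066 K/W
Sum of the known resistances R_other = 0.04068 K/W
Required total resistance R_tot = ΔT/Q_allow = 35/285 = 0.1228 K/W
R_glass-fibre batt = R_tot − R_other = 0.08213 K/W
L = R·k·A = 0.08213×0.0448×4.6

L ≈ 16.9 mm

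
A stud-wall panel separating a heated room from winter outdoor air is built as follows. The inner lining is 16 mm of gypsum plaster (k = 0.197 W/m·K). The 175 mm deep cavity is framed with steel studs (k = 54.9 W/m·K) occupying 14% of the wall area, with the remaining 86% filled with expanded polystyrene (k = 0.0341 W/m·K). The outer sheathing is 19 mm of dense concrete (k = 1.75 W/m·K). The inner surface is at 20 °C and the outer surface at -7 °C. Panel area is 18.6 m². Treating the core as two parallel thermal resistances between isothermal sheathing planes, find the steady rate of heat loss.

Sheathing layers in series; stud and cavity paths in parallel between them.
R_inner = 0.016/(0.197×18.6) = 0.004367 K/W
R_stud  = 0.175/(54.9×0.14×18.6) = 0.001224 K/W
R_cav   = 0.175/(0.0341×0.86×18.6) = 0.3208 K/W
1/R_core = 1/R_stud + 1/R_cav → R_core = 0.001219 K/W
R_outer = 0.019/(1.75×18.6) = 5.837×10^-4 K/W
R_total = 0.00617 K/W
Q = ΔT/R_total = 27/0.00617

Q ≈ 4380 W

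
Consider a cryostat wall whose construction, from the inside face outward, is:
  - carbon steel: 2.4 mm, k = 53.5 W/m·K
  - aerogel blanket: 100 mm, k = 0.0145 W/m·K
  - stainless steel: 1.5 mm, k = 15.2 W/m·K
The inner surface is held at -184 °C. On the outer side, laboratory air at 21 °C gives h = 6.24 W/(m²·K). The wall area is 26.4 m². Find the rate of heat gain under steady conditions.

Series thermal resistances:
R_carbon steel = L/(kA) = 0.0024/(53.5×26.4) = 1.699×10^-6 K/W
R_aerogel blanket = L/(kA) = 0.1/(0.0145×26.4) = 0.2612 K/W
R_stainless steel = L/(kA) = 0.0015/(15.2×26.4) = 3.738×10^-6 K/W
R_outer film = 1/(h_o·A) = 1/(6.24×26.4) = 0.00607 K/W
R_total = 0.2673 K/W
Q = ΔT / R_total = 205 / 0.2673

Q ≈ 767 W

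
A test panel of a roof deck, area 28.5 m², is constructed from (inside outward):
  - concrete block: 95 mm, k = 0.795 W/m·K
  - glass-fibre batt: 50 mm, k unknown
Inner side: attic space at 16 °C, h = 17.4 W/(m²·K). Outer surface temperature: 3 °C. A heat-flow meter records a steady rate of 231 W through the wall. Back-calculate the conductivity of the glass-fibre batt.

k ≈ 0.035 W/(m·K)

Using the resistance-network approach (series):
R_inner film = 1/(h_i·A) = 1/(17.4×28.5) = 0.002017 K/W
R_concrete block = L/(kA) = 0.095/(0.795×28.5) = 0.004193 K/W
Sum of known resistances R_other = 0.006209 K/W
Total R = ΔT/Q = 13/231 = 0.05628 K/W
R_glass-fibre batt = R_total − R_other = 0.05007 K/W
k = L/(R·A) = 0.05/(0.05007×28.5)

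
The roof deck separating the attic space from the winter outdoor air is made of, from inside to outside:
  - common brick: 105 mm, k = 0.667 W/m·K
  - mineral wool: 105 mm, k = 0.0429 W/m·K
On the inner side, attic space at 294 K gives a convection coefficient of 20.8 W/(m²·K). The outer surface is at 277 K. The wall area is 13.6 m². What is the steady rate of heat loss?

Series thermal resistances:
R_inner film = 1/(h_i·A) = 1/(20.8×13.6) = 0.003535 K/W
R_common brick = L/(kA) = 0.105/(0.667×13.6) = 0.01158 K/W
R_mineral wool = L/(kA) = 0.105/(0.0429×13.6) = 0.18 K/W
R_total = 0.1951 K/W
Q = ΔT / R_total = 17 / 0.1951

Q ≈ 87.1 W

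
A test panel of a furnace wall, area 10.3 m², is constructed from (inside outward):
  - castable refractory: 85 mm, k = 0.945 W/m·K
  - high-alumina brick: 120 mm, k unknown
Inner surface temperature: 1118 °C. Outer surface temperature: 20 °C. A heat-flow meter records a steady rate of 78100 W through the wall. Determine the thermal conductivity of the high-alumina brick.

Series thermal resistances:
R_castable refractory = L/(kA) = 0.085/(0.945×10.3) = 0.008733 K/W
Sum of known resistances R_other = 0.008733 K/W
Total R = ΔT/Q = 1098/78100 = 0.01406 K/W
R_high-alumina brick = R_total − R_other = 0.005326 K/W
k = L/(R·A) = 0.12/(0.005326×10.3)

k ≈ 2.19 W/(m·K)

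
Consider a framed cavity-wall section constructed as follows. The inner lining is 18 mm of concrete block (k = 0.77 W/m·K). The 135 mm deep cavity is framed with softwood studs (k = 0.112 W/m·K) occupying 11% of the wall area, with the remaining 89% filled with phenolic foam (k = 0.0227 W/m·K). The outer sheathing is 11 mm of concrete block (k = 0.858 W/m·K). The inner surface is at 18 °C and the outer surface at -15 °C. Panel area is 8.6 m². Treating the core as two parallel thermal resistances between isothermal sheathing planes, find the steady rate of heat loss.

Sheathing layers in series; stud and cavity paths in parallel between them.
R_inner = 0.018/(0.77×8.6) = 0.002718 K/W
R_stud  = 0.135/(0.112×0.11×8.6) = 1.274 K/W
R_cav   = 0.135/(0.0227×0.89×8.6) = 0.777 K/W
1/R_core = 1/R_stud + 1/R_cav → R_core = 0.4827 K/W
R_outer = 0.011/(0.858×8.6) = 0.001491 K/W
R_total = 0.4869 K/W
Q = ΔT/R_total = 33/0.4869

Q ≈ 67.8 W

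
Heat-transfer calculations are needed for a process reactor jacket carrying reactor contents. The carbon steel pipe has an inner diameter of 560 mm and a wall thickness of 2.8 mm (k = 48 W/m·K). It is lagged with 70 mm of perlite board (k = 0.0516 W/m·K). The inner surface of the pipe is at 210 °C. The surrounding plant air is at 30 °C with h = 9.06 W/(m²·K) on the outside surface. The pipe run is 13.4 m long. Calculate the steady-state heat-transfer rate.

For a radial system each layer contributes R = ln(r_out/r_in)/(2πkL); films add R = 1/(hA).
R_carbon steel pipe wall = ln(282.8/280)/(2π×48×13.4) = 2.462×10^-6 K/W
R_perlite board = ln(352.8/282.8)/(2π×0.0516×13.4) = 0.05091 K/W
R_outer film = 1/(h_o·2πr_oL) = 1/(9.06×2π×0.3528×13.4) = 0.003716 K/W
R_total = 0.05463 K/W
Q = ΔT/R_total = 180/0.05463

Q ≈ 3300 W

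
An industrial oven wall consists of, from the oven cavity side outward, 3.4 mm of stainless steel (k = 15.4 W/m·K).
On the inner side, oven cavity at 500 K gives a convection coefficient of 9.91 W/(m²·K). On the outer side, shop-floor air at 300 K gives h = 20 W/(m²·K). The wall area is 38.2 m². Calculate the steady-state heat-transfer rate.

Q ≈ 50600 W

Treating each layer as a thermal resistance in series:
R_inner film = 1/(h_i·A) = 1/(9.91×38.2) = 0.002642 K/W
R_stainless steel = L/(kA) = 0.0034/(15.4×38.2) = 5.78×10^-6 K/W
R_outer film = 1/(h_o·A) = 1/(20×38.2) = 0.001309 K/W
R_total = 0.003956 K/W
Q = ΔT / R_total = 200 / 0.003956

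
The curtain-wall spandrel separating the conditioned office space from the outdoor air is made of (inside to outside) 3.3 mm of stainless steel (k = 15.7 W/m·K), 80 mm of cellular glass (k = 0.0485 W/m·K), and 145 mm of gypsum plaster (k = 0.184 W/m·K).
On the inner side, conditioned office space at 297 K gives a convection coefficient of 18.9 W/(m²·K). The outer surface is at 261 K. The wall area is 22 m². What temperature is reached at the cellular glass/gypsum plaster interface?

T ≈ 272 K

Using the resistance-network approach (series):
R_inner film = 1/(h_i·A) = 1/(18.9×22) = 0.002405 K/W
R_stainless steel = L/(kA) = 0.0033/(15.7×22) = 9.554×10^-6 K/W
R_cellular glass = L/(kA) = 0.08/(0.0485×22) = 0.07498 K/W
R_gypsum plaster = L/(kA) = 0.145/(0.184×22) = 0.03582 K/W
R_total = 0.1132 K/W;  Q = ΔT/R_total = 36/0.1132 = 318 W
T_interface = T_inner − Q·ΣR(inner→interface) = 297 − 318×0.07739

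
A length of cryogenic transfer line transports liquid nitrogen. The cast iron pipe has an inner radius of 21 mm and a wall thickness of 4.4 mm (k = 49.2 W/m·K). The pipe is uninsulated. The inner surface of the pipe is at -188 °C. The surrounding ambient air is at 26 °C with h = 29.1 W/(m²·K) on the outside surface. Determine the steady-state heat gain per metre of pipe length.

q′ ≈ 991 W/m

Treating each annulus and film as a series resistance:
R_cast iron pipe wall = ln(25.4/21)/(2π×49.2×1) = 6.154×10^-4 K/W
R_outer film = 1/(h_o·2πr_oL) = 1/(29.1×2π×0.0254×1) = 0.2153 K/W
R_total = 0.2159 K/W
Q = ΔT/R_total = 214/0.2159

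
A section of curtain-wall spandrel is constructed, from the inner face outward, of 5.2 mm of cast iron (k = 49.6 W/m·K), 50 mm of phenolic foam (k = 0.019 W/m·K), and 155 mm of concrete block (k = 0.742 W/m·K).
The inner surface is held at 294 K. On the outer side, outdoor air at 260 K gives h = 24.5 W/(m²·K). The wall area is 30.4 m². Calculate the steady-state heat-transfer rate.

Using the resistance-network approach (series):
R_cast iron = L/(kA) = 0.0052/(49.6×30.4) = 3.449×10^-6 K/W
R_phenolic foam = L/(kA) = 0.05/(0.019×30.4) = 0.08657 K/W
R_concrete block = L/(kA) = 0.155/(0.742×30.4) = 0.006872 K/W
R_outer film = 1/(h_o·A) = 1/(24.5×30.4) = 0.001343 K/W
R_total = 0.09478 K/W
Q = ΔT / R_total = 34 / 0.09478

Q ≈ 359 W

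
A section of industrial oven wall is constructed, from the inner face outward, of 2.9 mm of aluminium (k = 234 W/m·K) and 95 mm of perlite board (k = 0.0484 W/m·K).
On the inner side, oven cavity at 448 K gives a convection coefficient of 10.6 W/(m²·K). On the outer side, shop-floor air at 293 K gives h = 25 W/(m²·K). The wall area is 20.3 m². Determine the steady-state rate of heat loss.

Model the wall as resistances in series:
R_inner film = 1/(h_i·A) = 1/(10.6×20.3) = 0.004647 K/W
R_aluminium = L/(kA) = 0.0029/(234×20.3) = 6.105×10^-7 K/W
R_perlite board = L/(kA) = 0.095/(0.0484×20.3) = 0.09669 K/W
R_outer film = 1/(h_o·A) = 1/(25×20.3) = 0.00197 K/W
R_total = 0.1033 K/W
Q = ΔT / R_total = 155 / 0.1033

Q ≈ 1500 W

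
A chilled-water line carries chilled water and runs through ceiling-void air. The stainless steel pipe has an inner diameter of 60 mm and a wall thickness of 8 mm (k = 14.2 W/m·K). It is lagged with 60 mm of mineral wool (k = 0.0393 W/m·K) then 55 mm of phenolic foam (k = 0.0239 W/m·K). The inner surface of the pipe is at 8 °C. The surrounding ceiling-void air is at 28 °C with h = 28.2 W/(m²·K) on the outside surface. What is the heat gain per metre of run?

q′ ≈ 2.92 W/m

Per-layer cylindrical resistances, series-summed:
R_stainless steel pipe wall = ln(38/30)/(2π×14.2×1) = 0.002649 K/W
R_mineral wool = ln(98/38)/(2π×0.0393×1) = 3.837 K/W
R_phenolic foam = ln(153/98)/(2π×0.0239×1) = 2.966 K/W
R_outer film = 1/(h_o·2πr_oL) = 1/(28.2×2π×0.153×1) = 0.03689 K/W
R_total = 6.843 K/W
Q = ΔT/R_total = 20/6.843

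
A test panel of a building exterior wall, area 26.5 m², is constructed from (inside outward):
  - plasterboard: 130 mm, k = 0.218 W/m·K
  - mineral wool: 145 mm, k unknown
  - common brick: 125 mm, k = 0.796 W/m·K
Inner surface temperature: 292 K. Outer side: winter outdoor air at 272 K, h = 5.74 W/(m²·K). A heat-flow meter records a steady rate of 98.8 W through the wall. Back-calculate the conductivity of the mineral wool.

k ≈ 0.0327 W/(m·K)

Treating each layer as a thermal resistance in series:
R_plasterboard = L/(kA) = 0.13/(0.218×26.5) = 0.0225 K/W
R_common brick = L/(kA) = 0.125/(0.796×26.5) = 0.005926 K/W
R_outer film = 1/(h_o·A) = 1/(5.74×26.5) = 0.006574 K/W
Sum of known resistances R_other = 0.035 K/W
Total R = ΔT/Q = 20/98.8 = 0.2024 K/W
R_mineral wool = R_total − R_other = 0.1674 K/W
k = L/(R·A) = 0.145/(0.1674×26.5)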